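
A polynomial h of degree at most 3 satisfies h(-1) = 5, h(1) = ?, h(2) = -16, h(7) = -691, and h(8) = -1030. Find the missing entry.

-1

The 4 known points determine the degree-3 polynomial uniquely.
Write h(t) = at^3 + bt^2 + ct + d. Substituting each data point gives a linear system:
  -a + b - c + d = 5
  8a + 4b + 2c + d = -16
  343a + 49b + 7c + d = -691
  512a + 64b + 8c + d = -1030
Solving the system yields a = -2, b = 0, c = -1, d = 2.
So h(t) = -2t³ - t + 2.
Then h(1) = -1.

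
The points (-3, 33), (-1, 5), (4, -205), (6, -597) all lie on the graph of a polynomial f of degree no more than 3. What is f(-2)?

Write f(u) = au^3 + bu^2 + cu + d. Substituting each data point gives a linear system:
  -27a + 9b - 3c + d = 33
  -a + b - c + d = 5
  64a + 16b + 4c + d = -205
  216a + 36b + 6c + d = -597
Solving the system yields a = -2, b = -4, c = -4, d = 3.
So f(u) = -2u^3 - 4u^2 - 4u + 3.
Then f(-2) = 11.

11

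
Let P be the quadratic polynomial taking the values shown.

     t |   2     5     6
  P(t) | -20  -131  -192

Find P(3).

Using the Lagrange interpolation formula with nodes 2, 5, 6:
  L_0(t) = (t - 5)(t - 6) / 12
  L_1(t) = (t - 2)(t - 6) / -3
  L_2(t) = (t - 2)(t - 5) / 4
Then P(t) = -20·L_0(t) - 131·L_1(t) - 192·L_2(t).
Expanding and collecting terms gives P(t) = -6t^2 + 5t - 6.
Evaluating at t = 3: P(3) = -45.

-45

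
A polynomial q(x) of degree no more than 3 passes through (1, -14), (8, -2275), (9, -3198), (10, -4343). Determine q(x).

Write q(x) = ax^3 + bx^2 + cx + d. Substituting each data point gives a linear system:
  a + b + c + d = -14
  512a + 64b + 8c + d = -2275
  729a + 81b + 9c + d = -3198
  1000a + 100b + 10c + d = -4343
Solving the system yields a = -4, b = -3, c = -4, d = -3.
So q(x) = -4x³ - 3x² - 4x - 3.
Check: q(10) = -4343. ✓

q(x) = -4x^3 - 3x^2 - 4x - 3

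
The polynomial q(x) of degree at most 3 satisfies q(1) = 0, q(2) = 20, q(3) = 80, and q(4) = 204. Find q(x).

q(x) = 4x^3 - 4x^2 + 4x - 4

Write q(x) = ax^3 + bx^2 + cx + d. Substituting each data point gives a linear system:
  a + b + c + d = 0
  8a + 4b + 2c + d = 20
  27a + 9b + 3c + d = 80
  64a + 16b + 4c + d = 204
Solving the system yields a = 4, b = -4, c = 4, d = -4.
So q(x) = 4x³ - 4x² + 4x - 4.
Check: q(2) = 20. ✓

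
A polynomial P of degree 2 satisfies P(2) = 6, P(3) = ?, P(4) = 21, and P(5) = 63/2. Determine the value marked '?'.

On equispaced nodes a degree-2 polynomial has vanishing third forward difference, so
  - P(2) + 3·P(3) - 3·P(4) + P(5) = 0.
Substituting the known values and solving for P(3):
  3·P(3) = 75/2
  P(3) = 25/2.

25/2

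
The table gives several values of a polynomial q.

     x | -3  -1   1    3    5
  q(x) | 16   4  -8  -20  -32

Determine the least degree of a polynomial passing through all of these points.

Forward differences of the values at x = -3, -1, 1, 3, 5:
  q  : 16  4  -8  -20  -32
  Δ  : -12  -12  -12  -12
  Δ^2: 0  0  0
  Δ^3: 0  0
  Δ^4: 0
The first differences are constant (-12) and nonzero, while all higher differences vanish, so the minimal degree is 1.

1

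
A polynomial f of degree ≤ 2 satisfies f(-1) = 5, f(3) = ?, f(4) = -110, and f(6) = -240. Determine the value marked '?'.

-63

The 3 known points determine the degree-2 polynomial uniquely.
Write f(n) = an^2 + bn + c. Substituting each data point gives a linear system:
  a - b + c = 5
  16a + 4b + c = -110
  36a + 6b + c = -240
Solving the system yields a = -6, b = -5, c = 6.
So f(n) = -6n^2 - 5n + 6.
Then f(3) = -63.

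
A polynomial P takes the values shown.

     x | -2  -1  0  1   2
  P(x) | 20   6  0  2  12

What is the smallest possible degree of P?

Forward differences of the values at x = -2, -1, 0, 1, 2:
  P  : 20  6  0  2  12
  Δ  : -14  -6  2  10
  Δ^2: 8  8  8
  Δ^3: 0  0
  Δ^4: 0
The second differences are constant (8) and nonzero, while all higher differences vanish, so the minimal degree is 2.

2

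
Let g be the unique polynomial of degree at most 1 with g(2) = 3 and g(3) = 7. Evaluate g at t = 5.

Write g(t) = at + b. Substituting each data point gives a linear system:
  2a + b = 3
  3a + b = 7
Solving the system yields a = 4, b = -5.
So g(t) = 4t - 5.
Then g(5) = 15.

15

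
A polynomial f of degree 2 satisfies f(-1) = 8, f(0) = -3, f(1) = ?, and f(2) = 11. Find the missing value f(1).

-2

On equispaced nodes a degree-2 polynomial has vanishing third forward difference, so
  - f(-1) + 3·f(0) - 3·f(1) + f(2) = 0.
Substituting the known values and solving for f(1):
  -3·f(1) = 6
  f(1) = -2.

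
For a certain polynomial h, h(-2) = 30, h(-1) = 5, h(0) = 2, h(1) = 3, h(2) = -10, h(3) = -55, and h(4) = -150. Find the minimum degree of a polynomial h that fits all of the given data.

Forward differences of the values at n = -2, -1, 0, 1, 2, 3, 4:
  h  : 30  5  2  3  -10  -55  -150
  Δ  : -25  -3  1  -13  -45  -95
  Δ^2: 22  4  -14  -32  -50
  Δ^3: -18  -18  -18  -18
  Δ^4: 0  0  0
  Δ^5: 0  0
  Δ^6: 0
The third differences are constant (-18) and nonzero, while all higher differences vanish, so the minimal degree is 3.

3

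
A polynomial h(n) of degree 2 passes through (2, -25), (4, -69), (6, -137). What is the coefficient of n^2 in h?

-3

Write h(n) = an^2 + bn + c. Substituting each data point gives a linear system:
  4a + 2b + c = -25
  16a + 4b + c = -69
  36a + 6b + c = -137
Solving the system yields a = -3, b = -4, c = -5.
So h(n) = -3n^2 - 4n - 5.
The leading coefficient is -3.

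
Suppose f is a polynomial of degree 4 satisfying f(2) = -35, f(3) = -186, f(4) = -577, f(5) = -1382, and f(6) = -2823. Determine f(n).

Write f(n) = an^4 + bn^3 + cn^2 + dn + e. Substituting each data point gives a linear system:
  16a + 8b + 4c + 2d + e = -35
  81a + 27b + 9c + 3d + e = -186
  256a + 64b + 16c + 4d + e = -577
  625a + 125b + 25c + 5d + e = -1382
  1296a + 216b + 36c + 6d + e = -2823
Solving the system yields a = -2, b = -1, c = -1, d = 3, e = 3.
So f(n) = -2n⁴ - n³ - n² + 3n + 3.
Check: f(2) = -35. ✓

f(n) = -2n^4 - n^3 - n^2 + 3n + 3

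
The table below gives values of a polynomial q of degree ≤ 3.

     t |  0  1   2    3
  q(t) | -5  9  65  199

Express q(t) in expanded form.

q(t) = 6t^3 + 3t^2 + 5t - 5

Using the Lagrange interpolation formula with nodes 0, 1, 2, 3:
  L_0(t) = (t - 1)(t - 2)(t - 3) / -6
  L_1(t) = t(t - 2)(t - 3) / 2
  L_2(t) = t(t - 1)(t - 3) / -2
  L_3(t) = t(t - 1)(t - 2) / 6
Then q(t) = -5·L_0(t) + 9·L_1(t) + 65·L_2(t) + 199·L_3(t).
Expanding and collecting terms gives q(t) = 6t^3 + 3t^2 + 5t - 5.
Check: q(0) = -5. ✓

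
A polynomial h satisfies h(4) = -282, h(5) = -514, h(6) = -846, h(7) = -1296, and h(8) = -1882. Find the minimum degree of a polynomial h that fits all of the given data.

3

Forward differences of the values at s = 4, 5, 6, 7, 8:
  h  : -282  -514  -846  -1296  -1882
  Δ  : -232  -332  -450  -586
  Δ^2: -100  -118  -136
  Δ^3: -18  -18
  Δ^4: 0
The third differences are constant (-18) and nonzero, while all higher differences vanish, so the minimal degree is 3.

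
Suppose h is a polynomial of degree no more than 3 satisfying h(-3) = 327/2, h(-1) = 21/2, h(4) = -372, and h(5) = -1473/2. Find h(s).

Write h(s) = as^3 + bs^2 + cs + d. Substituting each data point gives a linear system:
  -27a + 9b - 3c + d = 327/2
  -a + b - c + d = 21/2
  64a + 16b + 4c + d = -372
  125a + 25b + 5c + d = -1473/2
Solving the system yields a = -6, b = 0, c = 3/2, d = 6.
So h(s) = -6s³ + (3/2)s + 6.
Check: h(5) = -1473/2. ✓

h(s) = -6s^3 + (3/2)s + 6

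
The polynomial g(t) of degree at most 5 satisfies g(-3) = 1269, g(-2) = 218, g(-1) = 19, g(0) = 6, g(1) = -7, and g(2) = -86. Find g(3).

Using the Lagrange interpolation formula with nodes -3, -2, -1, 0, 1, 2:
  L_0(t) = (t + 2)(t + 1)t(t - 1)(t - 2) / -120
  L_1(t) = (t + 3)(t + 1)t(t - 1)(t - 2) / 24
  L_2(t) = (t + 3)(t + 2)t(t - 1)(t - 2) / -12
  L_3(t) = (t + 3)(t + 2)(t + 1)(t - 1)(t - 2) / 12
  L_4(t) = (t + 3)(t + 2)(t + 1)t(t - 2) / -24
  L_5(t) = (t + 3)(t + 2)(t + 1)t(t - 1) / 120
Then g(t) = 1269·L_0(t) + 218·L_1(t) + 19·L_2(t) + 6·L_3(t) - 7·L_4(t) - 86·L_5(t).
Expanding and collecting terms gives g(t) = -3t^5 + 5t^4 - 6t^3 - 5t^2 - 4t + 6.
Evaluating at t = 3: g(3) = -537.

-537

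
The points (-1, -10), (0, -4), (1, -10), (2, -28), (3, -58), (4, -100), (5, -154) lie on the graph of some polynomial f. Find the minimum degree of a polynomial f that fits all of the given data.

2

Forward differences of the values at t = -1, 0, 1, 2, 3, 4, 5:
  f  : -10  -4  -10  -28  -58  -100  -154
  Δ  : 6  -6  -18  -30  -42  -54
  Δ^2: -12  -12  -12  -12  -12
  Δ^3: 0  0  0  0
  Δ^4: 0  0  0
  Δ^5: 0  0
  Δ^6: 0
The second differences are constant (-12) and nonzero, while all higher differences vanish, so the minimal degree is 2.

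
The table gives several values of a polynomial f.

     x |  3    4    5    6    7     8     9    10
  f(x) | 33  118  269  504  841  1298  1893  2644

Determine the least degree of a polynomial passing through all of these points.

Forward differences of the values at x = 3, 4, 5, 6, 7, 8, 9, 10:
  f  : 33  118  269  504  841  1298  1893  2644
  Δ  : 85  151  235  337  457  595  751
  Δ^2: 66  84  102  120  138  156
  Δ^3: 18  18  18  18  18
  Δ^4: 0  0  0  0
  Δ^5: 0  0  0
  Δ^6: 0  0
  Δ^7: 0
The third differences are constant (18) and nonzero, while all higher differences vanish, so the minimal degree is 3.

3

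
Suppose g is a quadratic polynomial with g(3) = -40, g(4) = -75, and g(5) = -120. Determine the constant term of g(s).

5

Write g(s) = as^2 + bs + c. Substituting each data point gives a linear system:
  9a + 3b + c = -40
  16a + 4b + c = -75
  25a + 5b + c = -120
Solving the system yields a = -5, b = 0, c = 5.
So g(s) = -5s^2 + 5.
The constant term is 5.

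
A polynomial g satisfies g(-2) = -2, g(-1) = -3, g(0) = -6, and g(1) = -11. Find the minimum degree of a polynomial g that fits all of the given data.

2

Forward differences of the values at n = -2, -1, 0, 1:
  g  : -2  -3  -6  -11
  Δ  : -1  -3  -5
  Δ^2: -2  -2
  Δ^3: 0
The second differences are constant (-2) and nonzero, while all higher differences vanish, so the minimal degree is 2.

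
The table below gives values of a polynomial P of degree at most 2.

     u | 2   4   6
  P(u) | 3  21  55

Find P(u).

Using the Lagrange interpolation formula with nodes 2, 4, 6:
  L_0(u) = (u - 4)(u - 6) / 8
  L_1(u) = (u - 2)(u - 6) / -4
  L_2(u) = (u - 2)(u - 4) / 8
Then P(u) = 3·L_0(u) + 21·L_1(u) + 55·L_2(u).
Expanding and collecting terms gives P(u) = 2u^2 - 3u + 1.
Check: P(4) = 21. ✓

P(u) = 2u^2 - 3u + 1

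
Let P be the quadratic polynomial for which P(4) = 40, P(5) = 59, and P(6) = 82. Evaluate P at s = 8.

140

Using the Lagrange interpolation formula with nodes 4, 5, 6:
  L_0(s) = (s - 5)(s - 6) / 2
  L_1(s) = (s - 4)(s - 6) / -1
  L_2(s) = (s - 4)(s - 5) / 2
Then P(s) = 40·L_0(s) + 59·L_1(s) + 82·L_2(s).
Expanding and collecting terms gives P(s) = 2s² + s + 4.
Evaluating at s = 8: P(8) = 140.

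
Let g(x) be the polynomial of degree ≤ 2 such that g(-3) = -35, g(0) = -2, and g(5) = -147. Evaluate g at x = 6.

Write g(x) = ax^2 + bx + c. Substituting each data point gives a linear system:
  9a - 3b + c = -35
  c = -2
  25a + 5b + c = -147
Solving the system yields a = -5, b = -4, c = -2.
So g(x) = -5x² - 4x - 2.
Then g(6) = -206.

-206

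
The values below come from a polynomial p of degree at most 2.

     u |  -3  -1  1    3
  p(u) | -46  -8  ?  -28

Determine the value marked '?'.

-2

The 3 known points determine the degree-2 polynomial uniquely.
Write p(u) = au^2 + bu + c. Substituting each data point gives a linear system:
  9a - 3b + c = -46
  a - b + c = -8
  9a + 3b + c = -28
Solving the system yields a = -4, b = 3, c = -1.
So p(u) = -4u^2 + 3u - 1.
Then p(1) = -2.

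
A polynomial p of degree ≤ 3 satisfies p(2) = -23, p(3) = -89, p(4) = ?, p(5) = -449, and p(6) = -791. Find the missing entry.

-223

On equispaced nodes a degree-3 polynomial has vanishing fourth forward difference, so
  p(2) - 4·p(3) + 6·p(4) - 4·p(5) + p(6) = 0.
Substituting the known values and solving for p(4):
  6·p(4) = -1338
  p(4) = -223.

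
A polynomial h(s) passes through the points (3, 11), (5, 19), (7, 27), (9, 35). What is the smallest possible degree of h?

1

Forward differences of the values at s = 3, 5, 7, 9:
  h  : 11  19  27  35
  Δ  : 8  8  8
  Δ^2: 0  0
  Δ^3: 0
The first differences are constant (8) and nonzero, while all higher differences vanish, so the minimal degree is 1.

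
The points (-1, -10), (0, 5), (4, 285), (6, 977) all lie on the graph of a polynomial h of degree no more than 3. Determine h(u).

Write h(u) = au^3 + bu^2 + cu + d. Substituting each data point gives a linear system:
  -a + b - c + d = -10
  d = 5
  64a + 16b + 4c + d = 285
  216a + 36b + 6c + d = 977
Solving the system yields a = 5, b = -4, c = 6, d = 5.
So h(u) = 5u³ - 4u² + 6u + 5.
Check: h(6) = 977. ✓

h(u) = 5u^3 - 4u^2 + 6u + 5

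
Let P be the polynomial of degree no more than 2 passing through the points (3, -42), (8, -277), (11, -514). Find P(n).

P(n) = -4n^2 - 3n + 3

Using the Lagrange interpolation formula with nodes 3, 8, 11:
  L_0(n) = (n - 8)(n - 11) / 40
  L_1(n) = (n - 3)(n - 11) / -15
  L_2(n) = (n - 3)(n - 8) / 24
Then P(n) = -42·L_0(n) - 277·L_1(n) - 514·L_2(n).
Expanding and collecting terms gives P(n) = -4n² - 3n + 3.
Check: P(11) = -514. ✓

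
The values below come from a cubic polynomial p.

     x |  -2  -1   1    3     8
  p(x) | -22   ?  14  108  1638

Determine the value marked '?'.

The 4 known points determine the degree-3 polynomial uniquely.
Write p(x) = ax^3 + bx^2 + cx + d. Substituting each data point gives a linear system:
  -8a + 4b - 2c + d = -22
  a + b + c + d = 14
  27a + 9b + 3c + d = 108
  512a + 64b + 8c + d = 1638
Solving the system yields a = 3, b = 1, c = 4, d = 6.
So p(x) = 3x³ + x² + 4x + 6.
Then p(-1) = 0.

0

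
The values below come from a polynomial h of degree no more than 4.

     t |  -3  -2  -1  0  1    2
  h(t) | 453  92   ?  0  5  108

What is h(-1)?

The 5 known points determine the degree-4 polynomial uniquely.
Write h(t) = at^4 + bt^3 + ct^2 + dt + e. Substituting each data point gives a linear system:
  81a - 27b + 9c - 3d + e = 453
  16a - 8b + 4c - 2d + e = 92
  e = 0
  a + b + c + d + e = 5
  16a + 8b + 4c + 2d + e = 108
Solving the system yields a = 6, b = 2, c = 1, d = -4, e = 0.
So h(t) = 6t⁴ + 2t³ + t² - 4t.
Then h(-1) = 9.

9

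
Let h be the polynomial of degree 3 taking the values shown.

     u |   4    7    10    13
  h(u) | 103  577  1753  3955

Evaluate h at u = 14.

4973

Using the Lagrange interpolation formula with nodes 4, 7, 10, 13:
  L_0(u) = (u - 7)(u - 10)(u - 13) / -162
  L_1(u) = (u - 4)(u - 10)(u - 13) / 54
  L_2(u) = (u - 4)(u - 7)(u - 13) / -54
  L_3(u) = (u - 4)(u - 7)(u - 10) / 162
Then h(u) = 103·L_0(u) + 577·L_1(u) + 1753·L_2(u) + 3955·L_3(u).
Expanding and collecting terms gives h(u) = 2u^3 - 3u^2 + 5u + 3.
Evaluating at u = 14: h(14) = 4973.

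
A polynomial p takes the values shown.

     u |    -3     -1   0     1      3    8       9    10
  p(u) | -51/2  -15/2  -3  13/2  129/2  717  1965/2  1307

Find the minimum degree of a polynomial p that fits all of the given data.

Divided differences on the nodes -3, -1, 0, 1, 3, 8, 9, 10:
  order 0: -51/2  -15/2  -3  13/2  129/2  717  1965/2  1307
  order 1: 9  9/2  19/2  29  261/2  531/2  649/2
  order 2: -3/2  5/2  13/2  29/2  45/2  59/2
  order 3: 1  1  1  1  1
  order 4: 0  0  0  0
  order 5: 0  0  0
  order 6: 0  0
  order 7: 0
The order-3 divided differences are all 1 (nonzero) and every higher order vanishes, so the data lies on a polynomial of degree exactly 3.

3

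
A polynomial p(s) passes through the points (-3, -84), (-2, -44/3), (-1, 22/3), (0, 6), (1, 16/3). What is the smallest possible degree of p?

Forward differences of the values at s = -3, -2, -1, 0, 1:
  p  : -84  -44/3  22/3  6  16/3
  Δ  : 208/3  22  -4/3  -2/3
  Δ^2: -142/3  -70/3  2/3
  Δ^3: 24  24
  Δ^4: 0
The third differences are constant (24) and nonzero, while all higher differences vanish, so the minimal degree is 3.

3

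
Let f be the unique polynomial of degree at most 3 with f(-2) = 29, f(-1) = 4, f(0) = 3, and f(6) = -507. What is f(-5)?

Write f(u) = au^3 + bu^2 + cu + d. Substituting each data point gives a linear system:
  -8a + 4b - 2c + d = 29
  -a + b - c + d = 4
  d = 3
  216a + 36b + 6c + d = -507
Solving the system yields a = -3, b = 3, c = 5, d = 3.
So f(u) = -3u^3 + 3u^2 + 5u + 3.
Then f(-5) = 428.

428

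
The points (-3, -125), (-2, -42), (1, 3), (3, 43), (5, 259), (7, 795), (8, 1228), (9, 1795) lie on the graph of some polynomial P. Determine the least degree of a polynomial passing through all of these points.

Divided differences on the nodes -3, -2, 1, 3, 5, 7, 8, 9:
  order 0: -125  -42  3  43  259  795  1228  1795
  order 1: 83  15  20  108  268  433  567
  order 2: -17  1  22  40  55  67
  order 3: 3  3  3  3  3
  order 4: 0  0  0  0
  order 5: 0  0  0
  order 6: 0  0
  order 7: 0
The order-3 divided differences are all 3 (nonzero) and every higher order vanishes, so the data lies on a polynomial of degree exactly 3.

3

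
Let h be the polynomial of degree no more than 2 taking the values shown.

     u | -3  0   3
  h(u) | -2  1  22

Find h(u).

Write h(u) = au^2 + bu + c. Substituting each data point gives a linear system:
  9a - 3b + c = -2
  c = 1
  9a + 3b + c = 22
Solving the system yields a = 1, b = 4, c = 1.
So h(u) = u^2 + 4u + 1.
Check: h(0) = 1. ✓

h(u) = u^2 + 4u + 1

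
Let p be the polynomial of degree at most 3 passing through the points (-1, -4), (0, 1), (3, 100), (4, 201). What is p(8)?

Write p(t) = at^3 + bt^2 + ct + d. Substituting each data point gives a linear system:
  -a + b - c + d = -4
  d = 1
  27a + 9b + 3c + d = 100
  64a + 16b + 4c + d = 201
Solving the system yields a = 2, b = 3, c = 6, d = 1.
So p(t) = 2t^3 + 3t^2 + 6t + 1.
Then p(8) = 1265.

1265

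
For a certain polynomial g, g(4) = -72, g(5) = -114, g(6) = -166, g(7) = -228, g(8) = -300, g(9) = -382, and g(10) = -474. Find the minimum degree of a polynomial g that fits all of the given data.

2

Forward differences of the values at n = 4, 5, 6, 7, 8, 9, 10:
  g  : -72  -114  -166  -228  -300  -382  -474
  Δ  : -42  -52  -62  -72  -82  -92
  Δ^2: -10  -10  -10  -10  -10
  Δ^3: 0  0  0  0
  Δ^4: 0  0  0
  Δ^5: 0  0
  Δ^6: 0
The second differences are constant (-10) and nonzero, while all higher differences vanish, so the minimal degree is 2.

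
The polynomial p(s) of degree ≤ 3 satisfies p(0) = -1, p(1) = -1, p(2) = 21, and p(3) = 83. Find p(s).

Write p(s) = as^3 + bs^2 + cs + d. Substituting each data point gives a linear system:
  d = -1
  a + b + c + d = -1
  8a + 4b + 2c + d = 21
  27a + 9b + 3c + d = 83
Solving the system yields a = 3, b = 2, c = -5, d = -1.
So p(s) = 3s³ + 2s² - 5s - 1.
Check: p(0) = -1. ✓

p(s) = 3s^3 + 2s^2 - 5s - 1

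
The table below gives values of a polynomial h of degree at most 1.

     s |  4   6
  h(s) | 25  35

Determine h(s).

Using the Lagrange interpolation formula with nodes 4, 6:
  L_0(s) = (s - 6) / -2
  L_1(s) = (s - 4) / 2
Then h(s) = 25·L_0(s) + 35·L_1(s).
Expanding and collecting terms gives h(s) = 5s + 5.
Check: h(4) = 25. ✓

h(s) = 5s + 5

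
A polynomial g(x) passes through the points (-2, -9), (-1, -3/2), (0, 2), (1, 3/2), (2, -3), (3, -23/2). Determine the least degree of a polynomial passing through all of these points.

2

Forward differences of the values at x = -2, -1, 0, 1, 2, 3:
  g  : -9  -3/2  2  3/2  -3  -23/2
  Δ  : 15/2  7/2  -1/2  -9/2  -17/2
  Δ^2: -4  -4  -4  -4
  Δ^3: 0  0  0
  Δ^4: 0  0
  Δ^5: 0
The second differences are constant (-4) and nonzero, while all higher differences vanish, so the minimal degree is 2.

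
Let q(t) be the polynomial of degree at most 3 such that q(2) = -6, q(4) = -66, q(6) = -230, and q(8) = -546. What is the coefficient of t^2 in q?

Write q(t) = at^3 + bt^2 + ct + d. Substituting each data point gives a linear system:
  8a + 4b + 2c + d = -6
  64a + 16b + 4c + d = -66
  216a + 36b + 6c + d = -230
  512a + 64b + 8c + d = -546
Solving the system yields a = -1, b = -1, c = 4, d = -2.
So q(t) = -t^3 - t^2 + 4t - 2.
The coefficient of t^2 is -1.

-1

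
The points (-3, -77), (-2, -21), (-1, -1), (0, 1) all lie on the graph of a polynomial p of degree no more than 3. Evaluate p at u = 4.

Forward differences of the values at u = -3, -2, -1, 0:
  p  : -77  -21  -1  1
  Δ  : 56  20  2
  Δ^2: -36  -18
  Δ^3: 18
The third differences are constant, confirming degree 3.
Interpolating (Newton forward form) and evaluating at u = 4 gives p(4) = 189.

189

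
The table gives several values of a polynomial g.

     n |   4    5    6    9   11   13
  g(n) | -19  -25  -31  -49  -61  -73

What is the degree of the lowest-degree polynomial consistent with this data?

Divided differences on the nodes 4, 5, 6, 9, 11, 13:
  order 0: -19  -25  -31  -49  -61  -73
  order 1: -6  -6  -6  -6  -6
  order 2: 0  0  0  0
  order 3: 0  0  0
  order 4: 0  0
  order 5: 0
The order-1 divided differences are all -6 (nonzero) and every higher order vanishes, so the data lies on a polynomial of degree exactly 1.

1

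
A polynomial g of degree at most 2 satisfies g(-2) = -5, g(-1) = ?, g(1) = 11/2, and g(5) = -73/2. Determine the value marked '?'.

The 3 known points determine the degree-2 polynomial uniquely.
Write g(t) = at^2 + bt + c. Substituting each data point gives a linear system:
  4a - 2b + c = -5
  a + b + c = 11/2
  25a + 5b + c = -73/2
Solving the system yields a = -2, b = 3/2, c = 6.
So g(t) = -2t² + (3/2)t + 6.
Then g(-1) = 5/2.

5/2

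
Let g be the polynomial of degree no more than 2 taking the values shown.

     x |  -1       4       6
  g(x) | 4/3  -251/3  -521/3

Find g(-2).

-17/3

Write g(x) = ax^2 + bx + c. Substituting each data point gives a linear system:
  a - b + c = 4/3
  16a + 4b + c = -251/3
  36a + 6b + c = -521/3
Solving the system yields a = -4, b = -5, c = 1/3.
So g(x) = -4x^2 - 5x + 1/3.
Then g(-2) = -17/3.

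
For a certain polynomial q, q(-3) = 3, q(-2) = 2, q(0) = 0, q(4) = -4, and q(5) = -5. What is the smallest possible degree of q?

Divided differences on the nodes -3, -2, 0, 4, 5:
  order 0: 3  2  0  -4  -5
  order 1: -1  -1  -1  -1
  order 2: 0  0  0
  order 3: 0  0
  order 4: 0
The order-1 divided differences are all -1 (nonzero) and every higher order vanishes, so the data lies on a polynomial of degree exactly 1.

1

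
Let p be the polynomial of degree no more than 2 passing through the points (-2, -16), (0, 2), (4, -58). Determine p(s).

Write p(s) = as^2 + bs + c. Substituting each data point gives a linear system:
  4a - 2b + c = -16
  c = 2
  16a + 4b + c = -58
Solving the system yields a = -4, b = 1, c = 2.
So p(s) = -4s² + s + 2.
Check: p(0) = 2. ✓

p(s) = -4s^2 + s + 2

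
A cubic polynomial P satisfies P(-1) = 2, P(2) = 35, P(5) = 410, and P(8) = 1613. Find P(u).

Using the Lagrange interpolation formula with nodes -1, 2, 5, 8:
  L_0(u) = (u - 2)(u - 5)(u - 8) / -162
  L_1(u) = (u + 1)(u - 5)(u - 8) / 54
  L_2(u) = (u + 1)(u - 2)(u - 8) / -54
  L_3(u) = (u + 1)(u - 2)(u - 5) / 162
Then P(u) = 2·L_0(u) + 35·L_1(u) + 410·L_2(u) + 1613·L_3(u).
Expanding and collecting terms gives P(u) = 3u³ + u² + u + 5.
Check: P(8) = 1613. ✓

P(u) = 3u^3 + u^2 + u + 5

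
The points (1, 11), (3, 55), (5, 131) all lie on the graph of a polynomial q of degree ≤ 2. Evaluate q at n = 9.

379

Using the Lagrange interpolation formula with nodes 1, 3, 5:
  L_0(n) = (n - 3)(n - 5) / 8
  L_1(n) = (n - 1)(n - 5) / -4
  L_2(n) = (n - 1)(n - 3) / 8
Then q(n) = 11·L_0(n) + 55·L_1(n) + 131·L_2(n).
Expanding and collecting terms gives q(n) = 4n² + 6n + 1.
Evaluating at n = 9: q(9) = 379.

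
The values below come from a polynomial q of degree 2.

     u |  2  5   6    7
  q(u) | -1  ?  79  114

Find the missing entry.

The 3 known points determine the degree-2 polynomial uniquely.
Write q(u) = au^2 + bu + c. Substituting each data point gives a linear system:
  4a + 2b + c = -1
  36a + 6b + c = 79
  49a + 7b + c = 114
Solving the system yields a = 3, b = -4, c = -5.
So q(u) = 3u^2 - 4u - 5.
Then q(5) = 50.

50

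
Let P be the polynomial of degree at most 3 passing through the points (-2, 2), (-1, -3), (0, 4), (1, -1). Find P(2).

Using the Lagrange interpolation formula with nodes -2, -1, 0, 1:
  L_0(u) = (u + 1)u(u - 1) / -6
  L_1(u) = (u + 2)u(u - 1) / 2
  L_2(u) = (u + 2)(u + 1)(u - 1) / -2
  L_3(u) = (u + 2)(u + 1)u / 6
Then P(u) = 2·L_0(u) - 3·L_1(u) + 4·L_2(u) - 1·L_3(u).
Expanding and collecting terms gives P(u) = -4u^3 - 6u^2 + 5u + 4.
Evaluating at u = 2: P(2) = -42.

-42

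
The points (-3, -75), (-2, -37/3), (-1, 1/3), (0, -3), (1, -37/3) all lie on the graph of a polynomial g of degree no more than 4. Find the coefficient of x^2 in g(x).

-2

Write g(x) = ax^4 + bx^3 + cx^2 + dx + e. Substituting each data point gives a linear system:
  81a - 27b + 9c - 3d + e = -75
  16a - 8b + 4c - 2d + e = -37/3
  a - b + c - d + e = 1/3
  e = -3
  a + b + c + d + e = -37/3
Solving the system yields a = -1, b = -1/3, c = -2, d = -6, e = -3.
So g(x) = -x⁴ - (1/3)x³ - 2x² - 6x - 3.
The coefficient of x^2 is -2.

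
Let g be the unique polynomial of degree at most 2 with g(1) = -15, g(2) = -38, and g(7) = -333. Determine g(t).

Write g(t) = at^2 + bt + c. Substituting each data point gives a linear system:
  a + b + c = -15
  4a + 2b + c = -38
  49a + 7b + c = -333
Solving the system yields a = -6, b = -5, c = -4.
So g(t) = -6t^2 - 5t - 4.
Check: g(2) = -38. ✓

g(t) = -6t^2 - 5t - 4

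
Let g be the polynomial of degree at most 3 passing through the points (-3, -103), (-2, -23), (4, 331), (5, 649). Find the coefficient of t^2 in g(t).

Write g(t) = at^3 + bt^2 + ct + d. Substituting each data point gives a linear system:
  -27a + 9b - 3c + d = -103
  -8a + 4b - 2c + d = -23
  64a + 16b + 4c + d = 331
  125a + 25b + 5c + d = 649
Solving the system yields a = 5, b = 2, c = -5, d = -1.
So g(t) = 5t³ + 2t² - 5t - 1.
The coefficient of t^2 is 2.

2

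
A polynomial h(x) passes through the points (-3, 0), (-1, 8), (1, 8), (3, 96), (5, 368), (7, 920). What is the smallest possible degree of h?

Forward differences of the values at x = -3, -1, 1, 3, 5, 7:
  h  : 0  8  8  96  368  920
  Δ  : 8  0  88  272  552
  Δ^2: -8  88  184  280
  Δ^3: 96  96  96
  Δ^4: 0  0
  Δ^5: 0
The third differences are constant (96) and nonzero, while all higher differences vanish, so the minimal degree is 3.

3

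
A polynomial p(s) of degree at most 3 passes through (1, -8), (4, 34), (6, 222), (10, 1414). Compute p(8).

650

Write p(s) = as^3 + bs^2 + cs + d. Substituting each data point gives a linear system:
  a + b + c + d = -8
  64a + 16b + 4c + d = 34
  216a + 36b + 6c + d = 222
  1000a + 100b + 10c + d = 1414
Solving the system yields a = 2, b = -6, c = 2, d = -6.
So p(s) = 2s³ - 6s² + 2s - 6.
Then p(8) = 650.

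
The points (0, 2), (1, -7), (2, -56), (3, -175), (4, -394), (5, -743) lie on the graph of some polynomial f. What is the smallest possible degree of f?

Forward differences of the values at t = 0, 1, 2, 3, 4, 5:
  f  : 2  -7  -56  -175  -394  -743
  Δ  : -9  -49  -119  -219  -349
  Δ^2: -40  -70  -100  -130
  Δ^3: -30  -30  -30
  Δ^4: 0  0
  Δ^5: 0
The third differences are constant (-30) and nonzero, while all higher differences vanish, so the minimal degree is 3.

3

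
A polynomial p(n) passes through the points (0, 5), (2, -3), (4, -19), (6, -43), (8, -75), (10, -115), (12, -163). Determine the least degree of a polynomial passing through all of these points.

Forward differences of the values at n = 0, 2, 4, 6, 8, 10, 12:
  p  : 5  -3  -19  -43  -75  -115  -163
  Δ  : -8  -16  -24  -32  -40  -48
  Δ^2: -8  -8  -8  -8  -8
  Δ^3: 0  0  0  0
  Δ^4: 0  0  0
  Δ^5: 0  0
  Δ^6: 0
The second differences are constant (-8) and nonzero, while all higher differences vanish, so the minimal degree is 2.

2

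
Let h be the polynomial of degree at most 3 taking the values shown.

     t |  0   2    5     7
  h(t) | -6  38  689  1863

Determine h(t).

Write h(t) = at^3 + bt^2 + ct + d. Substituting each data point gives a linear system:
  d = -6
  8a + 4b + 2c + d = 38
  125a + 25b + 5c + d = 689
  343a + 49b + 7c + d = 1863
Solving the system yields a = 5, b = 4, c = -6, d = -6.
So h(t) = 5t^3 + 4t^2 - 6t - 6.
Check: h(5) = 689. ✓

h(t) = 5t^3 + 4t^2 - 6t - 6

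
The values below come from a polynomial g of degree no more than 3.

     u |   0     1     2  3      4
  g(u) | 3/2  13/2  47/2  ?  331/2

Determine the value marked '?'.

On equispaced nodes a degree-3 polynomial has vanishing fourth forward difference, so
  g(0) - 4·g(1) + 6·g(2) - 4·g(3) + g(4) = 0.
Substituting the known values and solving for g(3):
  -4·g(3) = -282
  g(3) = 141/2.

141/2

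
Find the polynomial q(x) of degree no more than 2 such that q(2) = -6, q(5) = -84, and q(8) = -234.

q(x) = -4x^2 + 2x + 6

Write q(x) = ax^2 + bx + c. Substituting each data point gives a linear system:
  4a + 2b + c = -6
  25a + 5b + c = -84
  64a + 8b + c = -234
Solving the system yields a = -4, b = 2, c = 6.
So q(x) = -4x^2 + 2x + 6.
Check: q(5) = -84. ✓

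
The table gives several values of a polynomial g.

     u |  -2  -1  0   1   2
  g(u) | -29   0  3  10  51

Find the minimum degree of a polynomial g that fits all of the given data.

Forward differences of the values at u = -2, -1, 0, 1, 2:
  g  : -29  0  3  10  51
  Δ  : 29  3  7  41
  Δ^2: -26  4  34
  Δ^3: 30  30
  Δ^4: 0
The third differences are constant (30) and nonzero, while all higher differences vanish, so the minimal degree is 3.

3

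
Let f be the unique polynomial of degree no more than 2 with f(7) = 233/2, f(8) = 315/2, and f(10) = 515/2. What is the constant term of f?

-5/2

Write f(s) = as^2 + bs + c. Substituting each data point gives a linear system:
  49a + 7b + c = 233/2
  64a + 8b + c = 315/2
  100a + 10b + c = 515/2
Solving the system yields a = 3, b = -4, c = -5/2.
So f(s) = 3s^2 - 4s - 5/2.
The constant term is -5/2.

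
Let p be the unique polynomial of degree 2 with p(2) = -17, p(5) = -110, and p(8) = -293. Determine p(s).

p(s) = -5s^2 + 4s - 5

Write p(s) = as^2 + bs + c. Substituting each data point gives a linear system:
  4a + 2b + c = -17
  25a + 5b + c = -110
  64a + 8b + c = -293
Solving the system yields a = -5, b = 4, c = -5.
So p(s) = -5s² + 4s - 5.
Check: p(2) = -17. ✓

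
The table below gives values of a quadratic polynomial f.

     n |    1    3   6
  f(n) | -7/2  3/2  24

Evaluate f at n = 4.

Using the Lagrange interpolation formula with nodes 1, 3, 6:
  L_0(n) = (n - 3)(n - 6) / 10
  L_1(n) = (n - 1)(n - 6) / -6
  L_2(n) = (n - 1)(n - 3) / 15
Then f(n) = -7/2·L_0(n) + 3/2·L_1(n) + 24·L_2(n).
Expanding and collecting terms gives f(n) = n^2 - (3/2)n - 3.
Evaluating at n = 4: f(4) = 7.

7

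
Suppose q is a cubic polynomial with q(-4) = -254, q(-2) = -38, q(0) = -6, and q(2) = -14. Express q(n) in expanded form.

q(n) = 3n^3 - 5n^2 - 6n - 6

Write q(n) = an^3 + bn^2 + cn + d. Substituting each data point gives a linear system:
  -64a + 16b - 4c + d = -254
  -8a + 4b - 2c + d = -38
  d = -6
  8a + 4b + 2c + d = -14
Solving the system yields a = 3, b = -5, c = -6, d = -6.
So q(n) = 3n^3 - 5n^2 - 6n - 6.
Check: q(-4) = -254. ✓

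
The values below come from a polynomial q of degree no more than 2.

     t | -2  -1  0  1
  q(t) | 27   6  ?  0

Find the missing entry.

The 3 known points determine the degree-2 polynomial uniquely.
Write q(t) = at^2 + bt + c. Substituting each data point gives a linear system:
  4a - 2b + c = 27
  a - b + c = 6
  a + b + c = 0
Solving the system yields a = 6, b = -3, c = -3.
So q(t) = 6t² - 3t - 3.
Then q(0) = -3.

-3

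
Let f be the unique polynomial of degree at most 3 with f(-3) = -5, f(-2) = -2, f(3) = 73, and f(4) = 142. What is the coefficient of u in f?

Write f(u) = au^3 + bu^2 + cu + d. Substituting each data point gives a linear system:
  -27a + 9b - 3c + d = -5
  -8a + 4b - 2c + d = -2
  27a + 9b + 3c + d = 73
  64a + 16b + 4c + d = 142
Solving the system yields a = 1, b = 4, c = 4, d = -2.
So f(u) = u^3 + 4u^2 + 4u - 2.
The coefficient of u is 4.

4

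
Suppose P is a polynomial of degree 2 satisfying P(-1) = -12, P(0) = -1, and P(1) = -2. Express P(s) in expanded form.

Write P(s) = as^2 + bs + c. Substituting each data point gives a linear system:
  a - b + c = -12
  c = -1
  a + b + c = -2
Solving the system yields a = -6, b = 5, c = -1.
So P(s) = -6s^2 + 5s - 1.
Check: P(-1) = -12. ✓

P(s) = -6s^2 + 5s - 1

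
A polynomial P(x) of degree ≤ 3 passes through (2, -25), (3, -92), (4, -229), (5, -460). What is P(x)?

Using the Lagrange interpolation formula with nodes 2, 3, 4, 5:
  L_0(x) = (x - 3)(x - 4)(x - 5) / -6
  L_1(x) = (x - 2)(x - 4)(x - 5) / 2
  L_2(x) = (x - 2)(x - 3)(x - 5) / -2
  L_3(x) = (x - 2)(x - 3)(x - 4) / 6
Then P(x) = -25·L_0(x) - 92·L_1(x) - 229·L_2(x) - 460·L_3(x).
Expanding and collecting terms gives P(x) = -4x^3 + x^2 + 4x - 5.
Check: P(5) = -460. ✓

P(x) = -4x^3 + x^2 + 4x - 5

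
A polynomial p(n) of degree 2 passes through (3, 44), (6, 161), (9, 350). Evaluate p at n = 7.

Using the Lagrange interpolation formula with nodes 3, 6, 9:
  L_0(n) = (n - 6)(n - 9) / 18
  L_1(n) = (n - 3)(n - 9) / -9
  L_2(n) = (n - 3)(n - 6) / 18
Then p(n) = 44·L_0(n) + 161·L_1(n) + 350·L_2(n).
Expanding and collecting terms gives p(n) = 4n² + 3n - 1.
Evaluating at n = 7: p(7) = 216.

216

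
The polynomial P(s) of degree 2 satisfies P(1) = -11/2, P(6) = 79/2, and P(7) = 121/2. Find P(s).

Write P(s) = as^2 + bs + c. Substituting each data point gives a linear system:
  a + b + c = -11/2
  36a + 6b + c = 79/2
  49a + 7b + c = 121/2
Solving the system yields a = 2, b = -5, c = -5/2.
So P(s) = 2s² - 5s - 5/2.
Check: P(6) = 79/2. ✓

P(s) = 2s^2 - 5s - 5/2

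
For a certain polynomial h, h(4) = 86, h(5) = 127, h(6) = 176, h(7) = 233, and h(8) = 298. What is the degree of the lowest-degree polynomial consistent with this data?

2

Forward differences of the values at n = 4, 5, 6, 7, 8:
  h  : 86  127  176  233  298
  Δ  : 41  49  57  65
  Δ^2: 8  8  8
  Δ^3: 0  0
  Δ^4: 0
The second differences are constant (8) and nonzero, while all higher differences vanish, so the minimal degree is 2.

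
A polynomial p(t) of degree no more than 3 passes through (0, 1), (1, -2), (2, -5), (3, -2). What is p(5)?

Using the Lagrange interpolation formula with nodes 0, 1, 2, 3:
  L_0(t) = (t - 1)(t - 2)(t - 3) / -6
  L_1(t) = t(t - 2)(t - 3) / 2
  L_2(t) = t(t - 1)(t - 3) / -2
  L_3(t) = t(t - 1)(t - 2) / 6
Then p(t) = 1·L_0(t) - 2·L_1(t) - 5·L_2(t) - 2·L_3(t).
Expanding and collecting terms gives p(t) = t³ - 3t² - t + 1.
Evaluating at t = 5: p(5) = 46.

46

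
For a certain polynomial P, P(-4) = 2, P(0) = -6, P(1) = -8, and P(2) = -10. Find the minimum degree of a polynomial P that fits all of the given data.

1

Divided differences on the nodes -4, 0, 1, 2:
  order 0: 2  -6  -8  -10
  order 1: -2  -2  -2
  order 2: 0  0
  order 3: 0
The order-1 divided differences are all -2 (nonzero) and every higher order vanishes, so the data lies on a polynomial of degree exactly 1.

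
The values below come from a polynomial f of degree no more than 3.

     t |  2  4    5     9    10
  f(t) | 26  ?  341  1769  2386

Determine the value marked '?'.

184

The 4 known points determine the degree-3 polynomial uniquely.
Write f(t) = at^3 + bt^2 + ct + d. Substituting each data point gives a linear system:
  8a + 4b + 2c + d = 26
  125a + 25b + 5c + d = 341
  729a + 81b + 9c + d = 1769
  1000a + 100b + 10c + d = 2386
Solving the system yields a = 2, b = 4, c = -1, d = -4.
So f(t) = 2t^3 + 4t^2 - t - 4.
Then f(4) = 184.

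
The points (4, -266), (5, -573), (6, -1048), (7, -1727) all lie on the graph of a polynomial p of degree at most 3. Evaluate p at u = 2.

Forward differences of the values at u = 4, 5, 6, 7:
  p  : -266  -573  -1048  -1727
  Δ  : -307  -475  -679
  Δ^2: -168  -204
  Δ^3: -36
The third differences are constant, confirming degree 3.
Interpolating (Newton forward form) and evaluating at u = 2 gives p(2) = -12.

-12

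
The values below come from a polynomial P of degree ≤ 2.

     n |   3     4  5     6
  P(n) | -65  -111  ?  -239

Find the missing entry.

-169

The 3 known points determine the degree-2 polynomial uniquely.
Write P(n) = an^2 + bn + c. Substituting each data point gives a linear system:
  9a + 3b + c = -65
  16a + 4b + c = -111
  36a + 6b + c = -239
Solving the system yields a = -6, b = -4, c = 1.
So P(n) = -6n^2 - 4n + 1.
Then P(5) = -169.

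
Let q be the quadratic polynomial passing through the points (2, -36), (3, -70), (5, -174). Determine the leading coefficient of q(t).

Write q(t) = at^2 + bt + c. Substituting each data point gives a linear system:
  4a + 2b + c = -36
  9a + 3b + c = -70
  25a + 5b + c = -174
Solving the system yields a = -6, b = -4, c = -4.
So q(t) = -6t² - 4t - 4.
The leading coefficient is -6.

-6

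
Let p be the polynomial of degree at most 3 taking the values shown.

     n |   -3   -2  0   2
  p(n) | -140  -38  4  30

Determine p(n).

p(n) = 5n^3 - 2n^2 - 3n + 4

Write p(n) = an^3 + bn^2 + cn + d. Substituting each data point gives a linear system:
  -27a + 9b - 3c + d = -140
  -8a + 4b - 2c + d = -38
  d = 4
  8a + 4b + 2c + d = 30
Solving the system yields a = 5, b = -2, c = -3, d = 4.
So p(n) = 5n^3 - 2n^2 - 3n + 4.
Check: p(2) = 30. ✓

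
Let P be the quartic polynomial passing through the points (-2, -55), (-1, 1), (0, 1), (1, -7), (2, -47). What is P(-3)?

Write P(t) = at^4 + bt^3 + ct^2 + dt + e. Substituting each data point gives a linear system:
  16a - 8b + 4c - 2d + e = -55
  a - b + c - d + e = 1
  e = 1
  a + b + c + d + e = -7
  16a + 8b + 4c + 2d + e = -47
Solving the system yields a = -3, b = 2, c = -1, d = -6, e = 1.
So P(t) = -3t⁴ + 2t³ - t² - 6t + 1.
Then P(-3) = -287.

-287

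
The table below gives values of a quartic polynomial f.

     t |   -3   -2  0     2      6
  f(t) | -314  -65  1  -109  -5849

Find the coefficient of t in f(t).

Write f(t) = at^4 + bt^3 + ct^2 + dt + e. Substituting each data point gives a linear system:
  81a - 27b + 9c - 3d + e = -314
  16a - 8b + 4c - 2d + e = -65
  e = 1
  16a + 8b + 4c + 2d + e = -109
  1296a + 216b + 36c + 6d + e = -5849
Solving the system yields a = -4, b = -2, c = -6, d = -3, e = 1.
So f(t) = -4t⁴ - 2t³ - 6t² - 3t + 1.
The coefficient of t is -3.

-3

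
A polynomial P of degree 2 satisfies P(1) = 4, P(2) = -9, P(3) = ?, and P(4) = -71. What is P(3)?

-34

The 3 known points determine the degree-2 polynomial uniquely.
Write P(n) = an^2 + bn + c. Substituting each data point gives a linear system:
  a + b + c = 4
  4a + 2b + c = -9
  16a + 4b + c = -71
Solving the system yields a = -6, b = 5, c = 5.
So P(n) = -6n^2 + 5n + 5.
Then P(3) = -34.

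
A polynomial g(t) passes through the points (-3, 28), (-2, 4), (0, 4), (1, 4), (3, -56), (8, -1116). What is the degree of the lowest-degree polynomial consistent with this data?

3

Divided differences on the nodes -3, -2, 0, 1, 3, 8:
  order 0: 28  4  4  4  -56  -1116
  order 1: -24  0  0  -30  -212
  order 2: 8  0  -10  -26
  order 3: -2  -2  -2
  order 4: 0  0
  order 5: 0
The order-3 divided differences are all -2 (nonzero) and every higher order vanishes, so the data lies on a polynomial of degree exactly 3.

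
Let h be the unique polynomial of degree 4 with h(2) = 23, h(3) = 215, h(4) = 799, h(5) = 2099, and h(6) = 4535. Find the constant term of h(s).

-1

Write h(s) = as^4 + bs^3 + cs^2 + ds + e. Substituting each data point gives a linear system:
  16a + 8b + 4c + 2d + e = 23
  81a + 27b + 9c + 3d + e = 215
  256a + 64b + 16c + 4d + e = 799
  625a + 125b + 25c + 5d + e = 2099
  1296a + 216b + 36c + 6d + e = 4535
Solving the system yields a = 4, b = -2, c = -6, d = 0, e = -1.
So h(s) = 4s⁴ - 2s³ - 6s² - 1.
The constant term is -1.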